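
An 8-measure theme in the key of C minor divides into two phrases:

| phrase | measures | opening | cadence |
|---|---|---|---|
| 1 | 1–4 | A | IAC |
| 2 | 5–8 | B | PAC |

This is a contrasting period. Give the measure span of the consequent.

measures 5–8

The phrase ending with the weaker cadence (imperfect authentic cadence) is the antecedent; the one ending more conclusively (perfect authentic cadence) is the consequent. The consequent is measures 5–8.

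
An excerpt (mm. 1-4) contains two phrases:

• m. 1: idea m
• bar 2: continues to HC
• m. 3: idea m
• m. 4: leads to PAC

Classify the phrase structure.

parallel period

Phrase 1 ends with a half cadence (weaker) and phrase 2 with a perfect authentic cadence (stronger): antecedent + consequent = a period.
The two phrases open with the same material (m / m), so the period is parallel.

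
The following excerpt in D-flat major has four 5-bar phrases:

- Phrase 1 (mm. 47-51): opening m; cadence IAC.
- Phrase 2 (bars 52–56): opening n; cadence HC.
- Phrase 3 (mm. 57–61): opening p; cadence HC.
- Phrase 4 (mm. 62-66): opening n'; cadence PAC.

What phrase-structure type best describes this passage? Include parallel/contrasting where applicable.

Four phrases in two halves: the first half (measures 47–56) ends with a half cadence, the second (measures 57–66) with a perfect authentic cadence — a large antecedent–consequent pair, i.e. a double period.
Phrase 3 begins with different material from phrase 1, making it contrasting.

contrasting double period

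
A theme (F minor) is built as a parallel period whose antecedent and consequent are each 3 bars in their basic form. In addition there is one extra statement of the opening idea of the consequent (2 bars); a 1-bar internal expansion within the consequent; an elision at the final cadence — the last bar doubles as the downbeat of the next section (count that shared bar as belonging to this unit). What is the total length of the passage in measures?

9 measures

Basic parallel period: 3 + 3 = 6 bars.
6 (basic form) + 2 (extra statement) + 1 (internal expansion) = 9.
The elision shares a bar with the next section but does not change this unit's count.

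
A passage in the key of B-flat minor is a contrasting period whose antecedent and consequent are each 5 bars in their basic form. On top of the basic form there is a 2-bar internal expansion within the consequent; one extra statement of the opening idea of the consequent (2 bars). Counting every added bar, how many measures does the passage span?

14 measures

Basic contrasting period: 5 + 5 = 10 bars.
10 (basic form) + 2 (internal expansion) + 2 (extra statement) = 14.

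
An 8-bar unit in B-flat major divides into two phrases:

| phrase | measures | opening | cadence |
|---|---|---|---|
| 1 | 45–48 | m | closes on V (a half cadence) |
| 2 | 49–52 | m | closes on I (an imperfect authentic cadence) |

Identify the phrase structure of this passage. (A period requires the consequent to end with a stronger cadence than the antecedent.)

Phrase 1 ends with a half cadence (weaker) and phrase 2 with an imperfect authentic cadence (stronger): antecedent + consequent = a period.
The two phrases open with the same material (m / m), so the period is parallel.

parallel period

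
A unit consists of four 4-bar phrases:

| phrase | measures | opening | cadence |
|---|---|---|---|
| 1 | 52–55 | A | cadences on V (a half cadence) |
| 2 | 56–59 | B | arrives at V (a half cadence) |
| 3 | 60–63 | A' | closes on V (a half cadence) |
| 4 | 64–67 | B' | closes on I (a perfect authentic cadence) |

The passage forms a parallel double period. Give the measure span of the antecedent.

measures 52–59

In a double period the four phrases pair into a large antecedent (phrases 1–2, ending half cadence) and a large consequent (phrases 3–4, ending perfect authentic cadence). The antecedent spans bars 52-59.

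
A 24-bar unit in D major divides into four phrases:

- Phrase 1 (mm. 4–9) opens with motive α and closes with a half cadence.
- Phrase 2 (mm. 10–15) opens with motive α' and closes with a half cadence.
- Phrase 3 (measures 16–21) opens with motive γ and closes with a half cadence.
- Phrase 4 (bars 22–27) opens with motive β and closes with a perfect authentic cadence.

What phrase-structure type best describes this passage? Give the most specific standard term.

contrasting double period

Four phrases in two halves: the first half (measures 4-15) ends with a half cadence, the second (mm. 16-27) with a perfect authentic cadence — a large antecedent–consequent pair, i.e. a double period.
Phrase 3 begins with different material from phrase 1, making it contrasting.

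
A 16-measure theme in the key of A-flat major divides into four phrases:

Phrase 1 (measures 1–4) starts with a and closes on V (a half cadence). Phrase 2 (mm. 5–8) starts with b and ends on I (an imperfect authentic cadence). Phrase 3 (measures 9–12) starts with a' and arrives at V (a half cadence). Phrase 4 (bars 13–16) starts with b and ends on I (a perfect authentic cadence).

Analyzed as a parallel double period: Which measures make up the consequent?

In a double period the four phrases pair into a large antecedent (phrases 1–2, ending imperfect authentic cadence) and a large consequent (phrases 3–4, ending perfect authentic cadence). The consequent spans measures 9–16.

measures 9–16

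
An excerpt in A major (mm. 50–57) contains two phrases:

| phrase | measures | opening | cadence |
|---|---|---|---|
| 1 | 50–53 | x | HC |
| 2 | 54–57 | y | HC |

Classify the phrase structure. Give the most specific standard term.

phrase group

The second phrase closes with a half cadence, which is not stronger than the first phrase's half cadence; without a weak→strong cadential pair there is no antecedent–consequent relationship, so this is a phrase group rather than a period.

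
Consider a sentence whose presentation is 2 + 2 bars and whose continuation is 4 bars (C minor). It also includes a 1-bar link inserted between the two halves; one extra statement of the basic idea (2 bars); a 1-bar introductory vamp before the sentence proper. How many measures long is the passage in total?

Basic sentence: 2 + 2 + 4 = 8 bars.
8 (basic form) + 1 (link) + 2 (extra statement) + 1 (introduction) = 12.

12 measures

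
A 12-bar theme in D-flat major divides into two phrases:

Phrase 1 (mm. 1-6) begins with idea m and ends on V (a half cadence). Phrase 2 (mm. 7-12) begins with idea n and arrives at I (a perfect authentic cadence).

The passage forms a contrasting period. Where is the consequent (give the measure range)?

measures 7–12

The antecedent is the phrase ending with the weaker cadence (half cadence, phrase 1) and the consequent the one ending more conclusively (perfect authentic cadence, phrase 2); the consequent is mm. 7-12.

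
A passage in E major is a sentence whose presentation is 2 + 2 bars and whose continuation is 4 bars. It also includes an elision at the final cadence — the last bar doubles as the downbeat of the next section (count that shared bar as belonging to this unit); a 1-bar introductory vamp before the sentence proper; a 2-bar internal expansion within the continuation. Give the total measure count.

Basic sentence: 2 + 2 + 4 = 8 bars.
8 (basic form) + 1 (introduction) + 2 (internal expansion) = 11.
The elision shares a bar with the next section but does not change this unit's count.

11 measures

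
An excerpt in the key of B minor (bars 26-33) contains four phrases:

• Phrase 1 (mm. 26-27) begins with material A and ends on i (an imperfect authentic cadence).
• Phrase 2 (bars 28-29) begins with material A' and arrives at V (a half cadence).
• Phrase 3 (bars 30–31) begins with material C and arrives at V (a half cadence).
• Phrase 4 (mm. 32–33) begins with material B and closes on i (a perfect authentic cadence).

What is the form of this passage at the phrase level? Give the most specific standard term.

contrasting double period

Four phrases in two halves: the first half (mm. 26–29) ends with a half cadence, the second (mm. 30–33) with a perfect authentic cadence — a large antecedent–consequent pair, i.e. a double period.
Phrase 3 begins with different material from phrase 1, making it contrasting.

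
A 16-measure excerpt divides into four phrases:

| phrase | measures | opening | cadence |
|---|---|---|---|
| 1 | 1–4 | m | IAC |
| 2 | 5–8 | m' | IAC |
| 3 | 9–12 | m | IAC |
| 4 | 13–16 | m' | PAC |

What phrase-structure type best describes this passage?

parallel double period

Four phrases in two halves: the first half (mm. 1–8) ends with an imperfect authentic cadence, the second (mm. 9–16) with a perfect authentic cadence — a large antecedent–consequent pair, i.e. a double period.
Phrase 3 begins with the same material as phrase 1, making it parallel.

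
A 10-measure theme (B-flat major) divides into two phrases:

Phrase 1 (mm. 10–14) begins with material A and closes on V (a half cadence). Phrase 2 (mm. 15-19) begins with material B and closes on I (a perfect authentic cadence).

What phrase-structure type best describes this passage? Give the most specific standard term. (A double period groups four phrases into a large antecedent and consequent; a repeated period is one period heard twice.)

Phrase 1 ends with a half cadence (weaker) and phrase 2 with a perfect authentic cadence (stronger): antecedent + consequent = a period.
The two phrases open with different material (A / B), so the period is contrasting.

contrasting period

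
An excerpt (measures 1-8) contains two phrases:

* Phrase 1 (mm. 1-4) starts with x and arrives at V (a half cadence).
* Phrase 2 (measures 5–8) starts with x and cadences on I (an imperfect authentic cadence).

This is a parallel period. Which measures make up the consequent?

The phrase ending with the weaker cadence (half cadence) is the antecedent; the one ending more conclusively (imperfect authentic cadence) is the consequent. The consequent is measures 5–8.

measures 5–8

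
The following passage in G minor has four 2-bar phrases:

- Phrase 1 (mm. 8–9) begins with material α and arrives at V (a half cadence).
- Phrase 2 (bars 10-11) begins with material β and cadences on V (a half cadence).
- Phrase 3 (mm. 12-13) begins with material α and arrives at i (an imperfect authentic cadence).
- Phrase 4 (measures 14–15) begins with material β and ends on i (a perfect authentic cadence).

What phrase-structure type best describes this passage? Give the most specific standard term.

parallel double period

Four phrases in two halves: the first half (mm. 8–11) ends with a half cadence, the second (measures 12-15) with a perfect authentic cadence — a large antecedent–consequent pair, i.e. a double period.
Phrase 3 begins with the same material as phrase 1, making it parallel.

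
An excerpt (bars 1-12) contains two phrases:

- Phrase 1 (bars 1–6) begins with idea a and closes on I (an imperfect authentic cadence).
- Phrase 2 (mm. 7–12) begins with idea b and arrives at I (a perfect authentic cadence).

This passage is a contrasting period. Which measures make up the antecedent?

measures 1–6

The antecedent is the phrase ending with the weaker cadence (imperfect authentic cadence, phrase 1) and the consequent the one ending more conclusively (perfect authentic cadence, phrase 2); the antecedent is measures 1–6.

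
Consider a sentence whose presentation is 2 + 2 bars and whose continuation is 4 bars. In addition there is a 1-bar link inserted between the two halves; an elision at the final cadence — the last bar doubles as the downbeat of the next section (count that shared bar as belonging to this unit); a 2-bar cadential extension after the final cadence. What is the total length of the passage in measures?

11 measures

Basic sentence: 2 + 2 + 4 = 8 bars.
8 (basic form) + 1 (link) + 2 (cadential extension) = 11.
The elision shares a bar with the next section but does not change this unit's count.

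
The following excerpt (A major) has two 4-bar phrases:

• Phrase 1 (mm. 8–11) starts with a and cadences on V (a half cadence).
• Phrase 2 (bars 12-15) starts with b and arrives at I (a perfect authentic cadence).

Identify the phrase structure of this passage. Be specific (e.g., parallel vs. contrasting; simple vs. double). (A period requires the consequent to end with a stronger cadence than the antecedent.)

Phrase 1 ends with a half cadence (weaker) and phrase 2 with a perfect authentic cadence (stronger): antecedent + consequent = a period.
The two phrases open with different material (a / b), so the period is contrasting.

contrasting period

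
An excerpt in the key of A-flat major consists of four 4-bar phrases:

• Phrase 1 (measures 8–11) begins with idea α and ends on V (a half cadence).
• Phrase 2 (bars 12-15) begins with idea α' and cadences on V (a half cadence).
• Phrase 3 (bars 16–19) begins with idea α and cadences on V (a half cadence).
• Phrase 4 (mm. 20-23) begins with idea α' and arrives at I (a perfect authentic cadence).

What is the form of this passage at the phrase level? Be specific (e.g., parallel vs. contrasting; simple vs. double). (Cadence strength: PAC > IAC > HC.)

parallel double period

Four phrases in two halves: the first half (mm. 8–15) ends with a half cadence, the second (mm. 16–23) with a perfect authentic cadence — a large antecedent–consequent pair, i.e. a double period.
Phrase 3 begins with the same material as phrase 1, making it parallel.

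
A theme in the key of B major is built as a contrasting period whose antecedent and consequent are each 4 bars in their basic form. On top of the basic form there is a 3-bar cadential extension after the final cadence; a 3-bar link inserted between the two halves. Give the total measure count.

Basic contrasting period: 4 + 4 = 8 bars.
8 (basic form) + 3 (cadential extension) + 3 (link) = 14.

14 measures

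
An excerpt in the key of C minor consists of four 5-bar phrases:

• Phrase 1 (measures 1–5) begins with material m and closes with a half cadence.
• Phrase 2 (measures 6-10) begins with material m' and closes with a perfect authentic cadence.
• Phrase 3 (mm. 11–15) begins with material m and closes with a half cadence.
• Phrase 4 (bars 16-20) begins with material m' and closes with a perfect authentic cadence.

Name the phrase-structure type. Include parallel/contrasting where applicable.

The cadence pattern HC–PAC–HC–PAC is weak–strong twice, and phrases 3–4 restate phrases 1–2: a period heard twice, not a double period (which would end weakly at phrase 2).

repeated period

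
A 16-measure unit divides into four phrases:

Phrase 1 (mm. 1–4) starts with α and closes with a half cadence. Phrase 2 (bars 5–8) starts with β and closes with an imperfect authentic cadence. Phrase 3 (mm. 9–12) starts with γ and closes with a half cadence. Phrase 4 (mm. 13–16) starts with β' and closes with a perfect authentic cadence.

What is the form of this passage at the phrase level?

Four phrases in two halves: the first half (mm. 1-8) ends with an imperfect authentic cadence, the second (bars 9-16) with a perfect authentic cadence — a large antecedent–consequent pair, i.e. a double period.
Phrase 3 begins with different material from phrase 1, making it contrasting.

contrasting double period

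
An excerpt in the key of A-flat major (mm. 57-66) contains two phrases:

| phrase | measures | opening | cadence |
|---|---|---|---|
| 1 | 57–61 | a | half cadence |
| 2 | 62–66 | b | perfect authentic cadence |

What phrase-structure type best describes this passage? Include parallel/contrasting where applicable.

Phrase 1 ends with a half cadence (weaker) and phrase 2 with a perfect authentic cadence (stronger): antecedent + consequent = a period.
The two phrases open with different material (a / b), so the period is contrasting.

contrasting period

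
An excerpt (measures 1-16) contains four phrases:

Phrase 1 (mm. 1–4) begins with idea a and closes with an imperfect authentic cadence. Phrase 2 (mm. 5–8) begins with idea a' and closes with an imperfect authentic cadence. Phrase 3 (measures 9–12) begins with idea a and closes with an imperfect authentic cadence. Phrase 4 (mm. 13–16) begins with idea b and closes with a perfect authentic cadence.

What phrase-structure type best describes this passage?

Four phrases in two halves: the first half (measures 1-8) ends with an imperfect authentic cadence, the second (bars 9-16) with a perfect authentic cadence — a large antecedent–consequent pair, i.e. a double period.
Phrase 3 begins with the same material as phrase 1, making it parallel.

parallel double period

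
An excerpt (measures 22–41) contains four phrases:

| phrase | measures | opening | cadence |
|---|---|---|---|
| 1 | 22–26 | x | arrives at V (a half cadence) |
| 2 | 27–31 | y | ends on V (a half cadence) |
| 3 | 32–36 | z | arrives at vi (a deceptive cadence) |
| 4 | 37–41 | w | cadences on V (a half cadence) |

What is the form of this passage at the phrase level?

phrase group

Phrase 4 ends with a half cadence, no stronger than phrase 2's half cadence, so the four phrases do not form a double period; nor do phrases 3–4 duplicate 1–2, so it is not a repeated period. With no phrase reaching a conclusive cadence, the passage is a phrase group.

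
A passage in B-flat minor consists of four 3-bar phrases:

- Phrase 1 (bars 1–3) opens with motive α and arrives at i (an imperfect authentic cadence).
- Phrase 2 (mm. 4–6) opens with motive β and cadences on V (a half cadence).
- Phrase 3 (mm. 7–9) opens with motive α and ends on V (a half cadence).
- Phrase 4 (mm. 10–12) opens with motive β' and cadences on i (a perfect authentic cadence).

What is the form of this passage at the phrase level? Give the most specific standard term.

Four phrases in two halves: the first half (mm. 1-6) ends with a half cadence, the second (measures 7–12) with a perfect authentic cadence — a large antecedent–consequent pair, i.e. a double period.
Phrase 3 begins with the same material as phrase 1, making it parallel.

parallel double period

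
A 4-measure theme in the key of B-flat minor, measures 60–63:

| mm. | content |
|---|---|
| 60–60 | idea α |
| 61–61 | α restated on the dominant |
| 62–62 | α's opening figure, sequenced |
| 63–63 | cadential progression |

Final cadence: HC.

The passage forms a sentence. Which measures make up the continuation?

measures 62–63

After the presentation (mm. 60-61), the continuation covers the fragmentation through the cadence: mm. 62–63.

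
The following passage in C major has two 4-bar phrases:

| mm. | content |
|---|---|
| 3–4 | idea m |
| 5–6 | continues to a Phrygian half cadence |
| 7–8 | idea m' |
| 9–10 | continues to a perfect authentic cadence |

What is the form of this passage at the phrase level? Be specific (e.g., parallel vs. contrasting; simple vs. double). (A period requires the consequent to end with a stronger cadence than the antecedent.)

Phrase 1 ends with a Phrygian half cadence (weaker) and phrase 2 with a perfect authentic cadence (stronger): antecedent + consequent = a period.
The two phrases open with the same material (m / m'), so the period is parallel.

parallel period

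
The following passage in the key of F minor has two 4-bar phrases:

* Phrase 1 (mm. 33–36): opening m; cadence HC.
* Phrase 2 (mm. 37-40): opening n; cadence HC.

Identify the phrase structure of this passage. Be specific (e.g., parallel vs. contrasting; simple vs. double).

The second phrase closes with a half cadence, which is not stronger than the first phrase's half cadence; without a weak→strong cadential pair there is no antecedent–consequent relationship, so this is a phrase group rather than a period.

phrase group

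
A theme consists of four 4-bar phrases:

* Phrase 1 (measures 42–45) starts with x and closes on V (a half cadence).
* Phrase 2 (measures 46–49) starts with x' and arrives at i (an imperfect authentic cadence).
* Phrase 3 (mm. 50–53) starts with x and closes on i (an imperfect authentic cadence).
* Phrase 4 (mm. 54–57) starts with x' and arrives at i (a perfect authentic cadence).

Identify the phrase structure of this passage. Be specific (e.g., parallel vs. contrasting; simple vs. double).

parallel double period

Four phrases in two halves: the first half (mm. 42-49) ends with an imperfect authentic cadence, the second (measures 50-57) with a perfect authentic cadence — a large antecedent–consequent pair, i.e. a double period.
Phrase 3 begins with the same material as phrase 1, making it parallel.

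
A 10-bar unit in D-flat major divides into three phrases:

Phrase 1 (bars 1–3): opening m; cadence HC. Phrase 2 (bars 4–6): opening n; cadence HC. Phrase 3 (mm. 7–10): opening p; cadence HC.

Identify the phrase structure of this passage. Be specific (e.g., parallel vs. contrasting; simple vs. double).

phrase group

The final phrase closes with a half cadence, which is not stronger than the preceding half cadence; the 3 phrases lack an overall antecedent–consequent design and so form a phrase group.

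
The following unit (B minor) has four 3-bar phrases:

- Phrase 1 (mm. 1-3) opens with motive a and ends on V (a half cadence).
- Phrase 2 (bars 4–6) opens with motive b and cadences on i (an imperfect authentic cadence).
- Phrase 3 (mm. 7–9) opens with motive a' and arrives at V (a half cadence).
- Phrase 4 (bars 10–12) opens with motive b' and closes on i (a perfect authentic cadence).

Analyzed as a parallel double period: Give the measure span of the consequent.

measures 7–12

In a double period the four phrases pair into a large antecedent (phrases 1–2, ending imperfect authentic cadence) and a large consequent (phrases 3–4, ending perfect authentic cadence). The consequent spans mm. 7–12.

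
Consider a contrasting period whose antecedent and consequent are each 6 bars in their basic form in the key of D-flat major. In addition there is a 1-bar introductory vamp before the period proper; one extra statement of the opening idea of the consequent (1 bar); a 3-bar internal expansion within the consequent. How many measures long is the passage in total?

17 measures

Basic contrasting period: 6 + 6 = 12 bars.
12 (basic form) + 1 (introduction) + 1 (extra statement) + 3 (internal expansion) = 17.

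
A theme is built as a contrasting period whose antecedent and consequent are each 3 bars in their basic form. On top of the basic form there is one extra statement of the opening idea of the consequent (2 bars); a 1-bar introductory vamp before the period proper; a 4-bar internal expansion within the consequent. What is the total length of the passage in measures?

13 measures

Basic contrasting period: 3 + 3 = 6 bars.
6 (basic form) + 2 (extra statement) + 1 (introduction) + 4 (internal expansion) = 13.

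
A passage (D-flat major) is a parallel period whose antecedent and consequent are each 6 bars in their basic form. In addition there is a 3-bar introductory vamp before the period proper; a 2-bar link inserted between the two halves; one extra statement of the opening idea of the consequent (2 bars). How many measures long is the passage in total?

Basic parallel period: 6 + 6 = 12 bars.
12 (basic form) + 3 (introduction) + 2 (link) + 2 (extra statement) = 19.

19 measures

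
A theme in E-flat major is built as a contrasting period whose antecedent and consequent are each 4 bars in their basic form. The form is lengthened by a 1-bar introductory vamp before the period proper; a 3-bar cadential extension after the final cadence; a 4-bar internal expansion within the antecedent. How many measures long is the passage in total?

16 measures

Basic contrasting period: 4 + 4 = 8 bars.
8 (basic form) + 1 (introduction) + 3 (cadential extension) + 4 (internal expansion) = 16.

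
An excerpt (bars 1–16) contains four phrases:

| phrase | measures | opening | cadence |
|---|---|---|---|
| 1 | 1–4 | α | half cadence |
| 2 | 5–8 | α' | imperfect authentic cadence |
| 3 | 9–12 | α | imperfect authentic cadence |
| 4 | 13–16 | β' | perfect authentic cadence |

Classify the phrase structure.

parallel double period

Four phrases in two halves: the first half (measures 1-8) ends with an imperfect authentic cadence, the second (bars 9-16) with a perfect authentic cadence — a large antecedent–consequent pair, i.e. a double period.
Phrase 3 begins with the same material as phrase 1, making it parallel.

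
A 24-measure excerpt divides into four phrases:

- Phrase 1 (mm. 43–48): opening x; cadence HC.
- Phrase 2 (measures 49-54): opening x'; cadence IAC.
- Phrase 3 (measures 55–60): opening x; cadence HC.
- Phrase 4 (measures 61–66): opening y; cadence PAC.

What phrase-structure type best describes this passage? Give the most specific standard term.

Four phrases in two halves: the first half (mm. 43–54) ends with an imperfect authentic cadence, the second (mm. 55–66) with a perfect authentic cadence — a large antecedent–consequent pair, i.e. a double period.
Phrase 3 begins with the same material as phrase 1, making it parallel.

parallel double period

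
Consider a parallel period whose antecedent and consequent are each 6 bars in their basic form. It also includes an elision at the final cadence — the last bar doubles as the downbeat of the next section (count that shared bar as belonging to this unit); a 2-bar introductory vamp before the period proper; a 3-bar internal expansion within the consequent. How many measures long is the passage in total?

Basic parallel period: 6 + 6 = 12 bars.
12 (basic form) + 2 (introduction) + 3 (internal expansion) = 17.
The elision shares a bar with the next section but does not change this unit's count.

17 measures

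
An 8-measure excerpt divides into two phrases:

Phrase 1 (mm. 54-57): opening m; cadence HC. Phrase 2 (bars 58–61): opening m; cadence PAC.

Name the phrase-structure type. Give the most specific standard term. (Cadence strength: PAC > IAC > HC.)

parallel period

Phrase 1 ends with a half cadence (weaker) and phrase 2 with a perfect authentic cadence (stronger): antecedent + consequent = a period.
The two phrases open with the same material (m / m), so the period is parallel.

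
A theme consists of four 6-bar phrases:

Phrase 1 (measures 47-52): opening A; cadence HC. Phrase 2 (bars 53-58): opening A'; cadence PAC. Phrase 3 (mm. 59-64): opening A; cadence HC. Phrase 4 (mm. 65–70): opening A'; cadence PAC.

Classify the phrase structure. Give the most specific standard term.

The cadence pattern HC–PAC–HC–PAC is weak–strong twice, and phrases 3–4 restate phrases 1–2: a period heard twice, not a double period (which would end weakly at phrase 2).

repeated period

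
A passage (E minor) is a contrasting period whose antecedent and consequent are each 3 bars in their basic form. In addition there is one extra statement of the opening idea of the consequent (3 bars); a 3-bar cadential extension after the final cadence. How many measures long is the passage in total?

12 measures

Basic contrasting period: 3 + 3 = 6 bars.
6 (basic form) + 3 (extra statement) + 3 (cadential extension) = 12.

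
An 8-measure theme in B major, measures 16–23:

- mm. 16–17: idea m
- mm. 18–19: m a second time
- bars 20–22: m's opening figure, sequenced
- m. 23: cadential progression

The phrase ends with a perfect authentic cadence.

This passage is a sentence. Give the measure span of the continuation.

After the presentation (mm. 16–19), the continuation covers the fragmentation through the cadence: mm. 20–23.

measures 20–23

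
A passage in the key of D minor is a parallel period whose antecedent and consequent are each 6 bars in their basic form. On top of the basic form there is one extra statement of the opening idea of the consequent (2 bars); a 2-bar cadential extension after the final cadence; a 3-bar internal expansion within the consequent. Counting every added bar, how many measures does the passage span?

19 measures

Basic parallel period: 6 + 6 = 12 bars.
12 (basic form) + 2 (extra statement) + 2 (cadential extension) + 3 (internal expansion) = 19.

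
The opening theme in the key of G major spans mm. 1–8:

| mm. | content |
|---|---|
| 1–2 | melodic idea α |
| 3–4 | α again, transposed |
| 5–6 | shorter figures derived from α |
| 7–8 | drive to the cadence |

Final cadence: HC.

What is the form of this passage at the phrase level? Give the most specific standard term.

sentence

Basic idea (mm. 1–2) + its repetition (mm. 3-4) form the presentation; fragmentation and cadence (bars 5-8) form the continuation — the 8-bar whole is a sentence.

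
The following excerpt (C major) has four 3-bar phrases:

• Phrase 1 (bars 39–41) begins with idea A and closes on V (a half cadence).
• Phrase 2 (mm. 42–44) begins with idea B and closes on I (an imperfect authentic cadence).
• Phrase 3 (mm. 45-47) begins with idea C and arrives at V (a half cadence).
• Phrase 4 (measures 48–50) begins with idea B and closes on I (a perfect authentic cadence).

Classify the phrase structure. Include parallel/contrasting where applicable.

Four phrases in two halves: the first half (measures 39–44) ends with an imperfect authentic cadence, the second (mm. 45-50) with a perfect authentic cadence — a large antecedent–consequent pair, i.e. a double period.
Phrase 3 begins with different material from phrase 1, making it contrasting.

contrasting double period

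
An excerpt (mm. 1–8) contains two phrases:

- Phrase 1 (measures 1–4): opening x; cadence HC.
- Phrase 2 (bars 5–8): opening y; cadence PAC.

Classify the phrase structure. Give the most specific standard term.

contrasting period

Phrase 1 ends with a half cadence (weaker) and phrase 2 with a perfect authentic cadence (stronger): antecedent + consequent = a period.
The two phrases open with different material (x / y), so the period is contrasting.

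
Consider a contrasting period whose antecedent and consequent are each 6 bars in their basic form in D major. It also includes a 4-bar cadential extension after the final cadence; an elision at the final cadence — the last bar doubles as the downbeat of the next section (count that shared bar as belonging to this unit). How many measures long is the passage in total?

Basic contrasting period: 6 + 6 = 12 bars.
12 (basic form) + 4 (cadential extension) = 16.
The elision shares a bar with the next section but does not change this unit's count.

16 measures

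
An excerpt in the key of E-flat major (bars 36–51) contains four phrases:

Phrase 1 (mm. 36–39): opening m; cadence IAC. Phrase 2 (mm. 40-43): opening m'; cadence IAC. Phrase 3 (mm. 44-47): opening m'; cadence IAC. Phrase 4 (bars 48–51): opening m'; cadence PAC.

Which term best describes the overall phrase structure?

parallel double period

Four phrases in two halves: the first half (bars 36–43) ends with an imperfect authentic cadence, the second (mm. 44–51) with a perfect authentic cadence — a large antecedent–consequent pair, i.e. a double period.
Phrase 3 begins with the same material as phrase 1, making it parallel.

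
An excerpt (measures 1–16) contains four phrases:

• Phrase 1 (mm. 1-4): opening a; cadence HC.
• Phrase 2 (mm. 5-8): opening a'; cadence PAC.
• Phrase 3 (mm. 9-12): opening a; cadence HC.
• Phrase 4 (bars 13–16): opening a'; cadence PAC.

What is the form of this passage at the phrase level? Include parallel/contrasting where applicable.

The cadence pattern HC–PAC–HC–PAC is weak–strong twice, and phrases 3–4 restate phrases 1–2: a period heard twice, not a double period (which would end weakly at phrase 2).

repeated period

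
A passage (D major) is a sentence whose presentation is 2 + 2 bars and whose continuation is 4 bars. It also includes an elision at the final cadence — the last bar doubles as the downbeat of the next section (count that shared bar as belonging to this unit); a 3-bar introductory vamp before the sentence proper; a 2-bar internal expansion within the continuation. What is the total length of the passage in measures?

Basic sentence: 2 + 2 + 4 = 8 bars.
8 (basic form) + 3 (introduction) + 2 (internal expansion) = 13.
The elision shares a bar with the next section but does not change this unit's count.

13 measures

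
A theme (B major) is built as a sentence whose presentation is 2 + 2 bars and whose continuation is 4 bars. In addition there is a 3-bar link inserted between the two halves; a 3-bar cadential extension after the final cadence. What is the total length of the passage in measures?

Basic sentence: 2 + 2 + 4 = 8 bars.
8 (basic form) + 3 (link) + 3 (cadential extension) = 14.

14 measures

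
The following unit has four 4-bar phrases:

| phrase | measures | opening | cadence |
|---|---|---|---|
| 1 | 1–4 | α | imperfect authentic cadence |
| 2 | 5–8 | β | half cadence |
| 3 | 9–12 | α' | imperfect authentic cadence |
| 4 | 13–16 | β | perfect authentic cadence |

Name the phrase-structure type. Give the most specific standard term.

parallel double period

Four phrases in two halves: the first half (bars 1-8) ends with a half cadence, the second (mm. 9–16) with a perfect authentic cadence — a large antecedent–consequent pair, i.e. a double period.
Phrase 3 begins with the same material as phrase 1, making it parallel.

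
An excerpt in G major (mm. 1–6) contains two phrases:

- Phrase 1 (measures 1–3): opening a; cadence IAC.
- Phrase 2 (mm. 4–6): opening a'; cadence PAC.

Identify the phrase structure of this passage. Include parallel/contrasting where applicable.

parallel period

Phrase 1 ends with an imperfect authentic cadence (weaker) and phrase 2 with a perfect authentic cadence (stronger): antecedent + consequent = a period.
The two phrases open with the same material (a / a'), so the period is parallel.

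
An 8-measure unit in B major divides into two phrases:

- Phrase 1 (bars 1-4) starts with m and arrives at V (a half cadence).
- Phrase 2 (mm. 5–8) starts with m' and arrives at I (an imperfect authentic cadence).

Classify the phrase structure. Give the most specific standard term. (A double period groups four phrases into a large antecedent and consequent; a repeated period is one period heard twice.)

Phrase 1 ends with a half cadence (weaker) and phrase 2 with an imperfect authentic cadence (stronger): antecedent + consequent = a period.
The two phrases open with the same material (m / m'), so the period is parallel.

parallel period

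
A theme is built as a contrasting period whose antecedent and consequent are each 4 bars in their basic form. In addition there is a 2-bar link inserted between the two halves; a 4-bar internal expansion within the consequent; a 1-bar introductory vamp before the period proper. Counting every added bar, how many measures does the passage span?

15 measures

Basic contrasting period: 4 + 4 = 8 bars.
8 (basic form) + 2 (link) + 4 (internal expansion) + 1 (introduction) = 15.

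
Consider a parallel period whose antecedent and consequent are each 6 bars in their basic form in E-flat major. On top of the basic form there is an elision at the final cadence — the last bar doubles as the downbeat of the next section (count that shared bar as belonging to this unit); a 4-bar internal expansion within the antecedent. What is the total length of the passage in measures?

Basic parallel period: 6 + 6 = 12 bars.
12 (basic form) + 4 (internal expansion) = 16.
The elision shares a bar with the next section but does not change this unit's count.

16 measures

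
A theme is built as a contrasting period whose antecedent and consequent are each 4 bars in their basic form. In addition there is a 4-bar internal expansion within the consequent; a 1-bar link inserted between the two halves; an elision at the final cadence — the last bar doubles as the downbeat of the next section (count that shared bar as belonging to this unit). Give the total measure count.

13 measures

Basic contrasting period: 4 + 4 = 8 bars.
8 (basic form) + 4 (internal expansion) + 1 (link) = 13.
The elision shares a bar with the next section but does not change this unit's count.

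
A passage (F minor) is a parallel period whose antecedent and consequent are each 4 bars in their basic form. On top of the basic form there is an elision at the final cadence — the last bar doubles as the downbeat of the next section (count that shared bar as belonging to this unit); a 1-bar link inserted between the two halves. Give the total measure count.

Basic parallel period: 4 + 4 = 8 bars.
8 (basic form) + 1 (link) = 9.
The elision shares a bar with the next section but does not change this unit's count.

9 measures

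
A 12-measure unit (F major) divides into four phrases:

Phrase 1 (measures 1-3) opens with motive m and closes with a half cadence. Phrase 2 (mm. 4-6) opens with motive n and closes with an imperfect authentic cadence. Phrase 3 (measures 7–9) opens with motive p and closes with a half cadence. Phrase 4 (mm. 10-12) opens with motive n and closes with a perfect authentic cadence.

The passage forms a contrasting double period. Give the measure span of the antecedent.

In a double period the four phrases pair into a large antecedent (phrases 1–2, ending imperfect authentic cadence) and a large consequent (phrases 3–4, ending perfect authentic cadence). The antecedent spans mm. 1-6.

measures 1–6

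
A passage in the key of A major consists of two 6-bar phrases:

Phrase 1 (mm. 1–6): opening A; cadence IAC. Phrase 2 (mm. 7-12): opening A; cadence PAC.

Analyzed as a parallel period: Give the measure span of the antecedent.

The antecedent is the phrase ending with the weaker cadence (imperfect authentic cadence, phrase 1) and the consequent the one ending more conclusively (perfect authentic cadence, phrase 2); the antecedent is measures 1–6.

measures 1–6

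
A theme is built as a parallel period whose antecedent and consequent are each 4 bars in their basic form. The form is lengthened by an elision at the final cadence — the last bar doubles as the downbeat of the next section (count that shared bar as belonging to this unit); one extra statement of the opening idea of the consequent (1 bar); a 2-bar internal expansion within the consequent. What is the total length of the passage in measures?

11 measures

Basic parallel period: 4 + 4 = 8 bars.
8 (basic form) + 1 (extra statement) + 2 (internal expansion) = 11.
The elision shares a bar with the next section but does not change this unit's count.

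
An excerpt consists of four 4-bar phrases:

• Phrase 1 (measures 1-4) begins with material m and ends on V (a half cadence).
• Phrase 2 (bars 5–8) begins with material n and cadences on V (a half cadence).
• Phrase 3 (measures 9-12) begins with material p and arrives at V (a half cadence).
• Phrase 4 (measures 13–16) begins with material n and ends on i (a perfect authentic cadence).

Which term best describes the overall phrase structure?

Four phrases in two halves: the first half (bars 1-8) ends with a half cadence, the second (bars 9–16) with a perfect authentic cadence — a large antecedent–consequent pair, i.e. a double period.
Phrase 3 begins with different material from phrase 1, making it contrasting.

contrasting double period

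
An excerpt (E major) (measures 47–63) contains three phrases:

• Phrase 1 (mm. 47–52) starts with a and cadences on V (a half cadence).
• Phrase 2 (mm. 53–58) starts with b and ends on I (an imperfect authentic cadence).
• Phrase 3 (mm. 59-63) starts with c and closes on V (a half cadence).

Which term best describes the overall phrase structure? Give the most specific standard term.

The final phrase closes with a half cadence, which is not stronger than the preceding imperfect authentic cadence; the 3 phrases lack an overall antecedent–consequent design and so form a phrase group.

phrase group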